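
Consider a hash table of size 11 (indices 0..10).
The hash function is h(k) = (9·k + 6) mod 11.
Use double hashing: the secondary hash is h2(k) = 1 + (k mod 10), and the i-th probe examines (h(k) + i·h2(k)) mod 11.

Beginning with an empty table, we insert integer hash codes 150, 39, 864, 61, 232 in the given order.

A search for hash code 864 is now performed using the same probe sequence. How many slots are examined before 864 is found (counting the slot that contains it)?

2

150 hashes to 3; slot 3 is free -> place at 3.
39 hashes to 5; slot 5 is free -> place at 5.
864 hashes to 5, h2=5; 5 taken -> place at 10.
61 hashes to 5, h2=2; 5 taken -> place at 7.
232 hashes to 4; slot 4 is free -> place at 4.
Table: [∅, ∅, ∅, 150, 232, 39, ∅, 61, ∅, ∅, 864]
Lookup 864: h=5, h2=5, probe 5,10 → found at 10.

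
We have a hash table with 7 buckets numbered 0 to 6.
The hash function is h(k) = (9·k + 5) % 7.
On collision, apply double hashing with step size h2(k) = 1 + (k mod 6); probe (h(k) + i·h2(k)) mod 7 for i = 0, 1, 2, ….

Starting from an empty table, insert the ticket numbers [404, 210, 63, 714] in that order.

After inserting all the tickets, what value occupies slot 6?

714

404 hashes to 1; slot 1 is free => place at 1.
210 hashes to 5; slot 5 is free => place at 5.
63 hashes to 5, h2=4; 5 taken => place at 2.
714 hashes to 5, h2=1; 5 taken => place at 6.
Table: [., 404, 63, ., ., 210, 714]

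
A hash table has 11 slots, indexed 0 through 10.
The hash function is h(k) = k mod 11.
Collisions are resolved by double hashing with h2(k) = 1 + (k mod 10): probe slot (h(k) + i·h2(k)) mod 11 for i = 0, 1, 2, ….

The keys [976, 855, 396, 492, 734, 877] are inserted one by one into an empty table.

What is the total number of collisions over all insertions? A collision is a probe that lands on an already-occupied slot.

976 hashes to 8; slot 8 is free -> place at 8.
855 hashes to 8, h2=6; 8 taken -> place at 3.
396 hashes to 0; slot 0 is free -> place at 0.
492 hashes to 8, h2=3; 8,0,3 taken -> place at 6.
734 hashes to 8, h2=5; 8 taken -> place at 2.
877 hashes to 8, h2=8; 8 taken -> place at 5.
Table: [396, —, 734, 855, —, 877, 492, —, 976, —, —]

6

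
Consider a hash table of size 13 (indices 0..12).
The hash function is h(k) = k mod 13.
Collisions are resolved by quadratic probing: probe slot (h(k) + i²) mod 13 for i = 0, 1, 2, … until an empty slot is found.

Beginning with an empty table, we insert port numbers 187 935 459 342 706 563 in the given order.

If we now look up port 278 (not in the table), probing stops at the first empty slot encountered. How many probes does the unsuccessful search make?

187: h=5 → slot 5
935: h=12 → slot 12
459: h=4 → slot 4
342: h=4, probe 4,5,8 → slot 8
706: h=4, probe 4,5,8,0 → slot 0
563: h=4, probe 4,5,8,0,7 → slot 7
Table: [706, ∅, ∅, ∅, 459, 187, ∅, 563, 342, ∅, ∅, ∅, 935]
Lookup 278: h=5, probe 5,6 → slot 6 empty, not found.

2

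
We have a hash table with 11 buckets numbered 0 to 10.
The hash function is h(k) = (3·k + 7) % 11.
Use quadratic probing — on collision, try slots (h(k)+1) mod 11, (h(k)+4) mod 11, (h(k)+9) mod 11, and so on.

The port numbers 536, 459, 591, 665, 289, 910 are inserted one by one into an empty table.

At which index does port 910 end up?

7

536: h=9 => slot 9
459: h=9, probe 9,10 => slot 10
591: h=9, probe 9,10,2 => slot 2
665: h=0 => slot 0
289: h=5 => slot 5
910: h=9, probe 9,10,2,7 => slot 7
Table: [665, _, 591, _, _, 289, _, 910, _, 536, 459]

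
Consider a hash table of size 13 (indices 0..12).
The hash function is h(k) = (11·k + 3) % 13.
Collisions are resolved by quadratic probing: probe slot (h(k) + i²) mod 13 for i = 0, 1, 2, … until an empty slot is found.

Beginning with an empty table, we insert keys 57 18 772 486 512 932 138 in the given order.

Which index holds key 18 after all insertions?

7

57: h=6 => slot 6
18: h=6, probe 6,7 => slot 7
772: h=6, probe 6,7,10 => slot 10
486: h=6, probe 6,7,10,2 => slot 2
512: h=6, probe 6,7,10,2,9 => slot 9
932: h=11 => slot 11
138: h=0 => slot 0
Table: [138, —, 486, —, —, —, 57, 18, —, 512, 772, 932, —]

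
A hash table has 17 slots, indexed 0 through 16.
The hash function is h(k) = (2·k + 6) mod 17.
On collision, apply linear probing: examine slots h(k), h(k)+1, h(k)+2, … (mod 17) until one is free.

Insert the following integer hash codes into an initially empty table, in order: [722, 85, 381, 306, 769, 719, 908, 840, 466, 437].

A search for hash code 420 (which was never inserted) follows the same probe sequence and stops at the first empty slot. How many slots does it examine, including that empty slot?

722 hashes to 5; slot 5 is free => place at 5.
85 hashes to 6; slot 6 is free => place at 6.
381 hashes to 3; slot 3 is free => place at 3.
306 hashes to 6; 6 taken => place at 7.
769 hashes to 14; slot 14 is free => place at 14.
719 hashes to 16; slot 16 is free => place at 16.
908 hashes to 3; 3 taken => place at 4.
840 hashes to 3; 3,4,5,6,7 taken => place at 8.
466 hashes to 3; 3,4,5,6,7,8 taken => place at 9.
437 hashes to 13; slot 13 is free => place at 13.
Table: [_, _, _, 381, 908, 722, 85, 306, 840, 466, _, _, _, 437, 769, _, 719]
Lookup 420: h=13, probe 13,14,15 → slot 15 empty, not found.

3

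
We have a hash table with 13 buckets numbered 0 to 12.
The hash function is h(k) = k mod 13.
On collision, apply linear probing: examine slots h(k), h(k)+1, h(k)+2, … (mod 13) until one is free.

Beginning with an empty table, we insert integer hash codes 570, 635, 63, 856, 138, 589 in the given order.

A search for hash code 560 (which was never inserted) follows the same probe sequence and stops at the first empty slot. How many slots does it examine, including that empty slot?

2

Insert 570: h=11, slot 11 empty -> index 11.
Insert 635: h=11, slot 11 occupied -> index 12.
Insert 63: h=11, slots 11,12 occupied -> index 0.
Insert 856: h=11, slots 11,12,0 occupied -> index 1.
Insert 138: h=8, slot 8 empty -> index 8.
Insert 589: h=4, slot 4 empty -> index 4.
Table: [63, 856, ∅, ∅, 589, ∅, ∅, ∅, 138, ∅, ∅, 570, 635]
Lookup 560: h=1, probe 1,2 → slot 2 empty, not found.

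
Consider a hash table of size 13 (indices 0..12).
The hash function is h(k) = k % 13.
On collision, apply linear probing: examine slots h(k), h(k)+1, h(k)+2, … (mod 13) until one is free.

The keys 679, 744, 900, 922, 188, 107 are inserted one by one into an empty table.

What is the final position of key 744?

Insert 679: h=3, slot 3 empty -> index 3.
Insert 744: h=3, slot 3 occupied -> index 4.
Insert 900: h=3, slots 3,4 occupied -> index 5.
Insert 922: h=12, slot 12 empty -> index 12.
Insert 188: h=6, slot 6 empty -> index 6.
Insert 107: h=3, slots 3,4,5,6 occupied -> index 7.
Table: [∅, ∅, ∅, 679, 744, 900, 188, 107, ∅, ∅, ∅, ∅, 922]

4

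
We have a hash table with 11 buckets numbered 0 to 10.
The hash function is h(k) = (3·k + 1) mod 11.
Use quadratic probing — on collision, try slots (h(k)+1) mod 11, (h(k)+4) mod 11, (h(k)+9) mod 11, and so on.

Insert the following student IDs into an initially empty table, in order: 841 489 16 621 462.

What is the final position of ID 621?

3

841: h=5 → slot 5
489: h=5, probe 5,6 → slot 6
16: h=5, probe 5,6,9 → slot 9
621: h=5, probe 5,6,9,3 → slot 3
462: h=1 → slot 1
Table: [-, 462, -, 621, -, 841, 489, -, -, 16, -]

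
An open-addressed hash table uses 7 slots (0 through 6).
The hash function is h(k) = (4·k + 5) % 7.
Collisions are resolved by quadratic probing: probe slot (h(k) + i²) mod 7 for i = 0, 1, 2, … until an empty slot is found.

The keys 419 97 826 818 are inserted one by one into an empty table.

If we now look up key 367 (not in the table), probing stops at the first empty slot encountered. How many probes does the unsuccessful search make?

2

Insert 419: h=1, slot 1 empty -> index 1.
Insert 97: h=1, slot 1 occupied -> index 2.
Insert 826: h=5, slot 5 empty -> index 5.
Insert 818: h=1, slots 1,2,5 occupied -> index 3.
Table: [—, 419, 97, 818, —, 826, —]
Lookup 367: h=3, probe 3,4 → slot 4 empty, not found.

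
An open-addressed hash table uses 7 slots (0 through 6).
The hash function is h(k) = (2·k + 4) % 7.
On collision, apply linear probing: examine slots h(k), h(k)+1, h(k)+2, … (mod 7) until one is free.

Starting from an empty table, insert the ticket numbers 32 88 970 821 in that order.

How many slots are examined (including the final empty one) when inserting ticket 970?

3

32: h=5 -> slot 5
88: h=5, probe 5,6 -> slot 6
970: h=5, probe 5,6,0 -> slot 0
821: h=1 -> slot 1
Table: [970, 821, ., ., ., 32, 88]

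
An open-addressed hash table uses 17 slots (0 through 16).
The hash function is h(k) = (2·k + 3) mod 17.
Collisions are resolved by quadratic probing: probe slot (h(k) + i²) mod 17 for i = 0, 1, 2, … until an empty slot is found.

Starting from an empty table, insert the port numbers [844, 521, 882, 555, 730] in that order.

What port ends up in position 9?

521

844 hashes to 8; slot 8 is free → place at 8.
521 hashes to 8; 8 taken → place at 9.
882 hashes to 16; slot 16 is free → place at 16.
555 hashes to 8; 8,9 taken → place at 12.
730 hashes to 1; slot 1 is free → place at 1.
Table: [_, 730, _, _, _, _, _, _, 844, 521, _, _, 555, _, _, _, 882]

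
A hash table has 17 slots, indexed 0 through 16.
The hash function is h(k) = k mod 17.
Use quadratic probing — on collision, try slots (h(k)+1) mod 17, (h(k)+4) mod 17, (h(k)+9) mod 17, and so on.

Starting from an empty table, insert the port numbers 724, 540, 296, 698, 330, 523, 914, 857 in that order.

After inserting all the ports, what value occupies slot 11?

724 hashes to 10; slot 10 is free -> place at 10.
540 hashes to 13; slot 13 is free -> place at 13.
296 hashes to 7; slot 7 is free -> place at 7.
698 hashes to 1; slot 1 is free -> place at 1.
330 hashes to 7; 7 taken -> place at 8.
523 hashes to 13; 13 taken -> place at 14.
914 hashes to 13; 13,14 taken -> place at 0.
857 hashes to 7; 7,8 taken -> place at 11.
Table: [914, 698, _, _, _, _, _, 296, 330, _, 724, 857, _, 540, 523, _, _]

857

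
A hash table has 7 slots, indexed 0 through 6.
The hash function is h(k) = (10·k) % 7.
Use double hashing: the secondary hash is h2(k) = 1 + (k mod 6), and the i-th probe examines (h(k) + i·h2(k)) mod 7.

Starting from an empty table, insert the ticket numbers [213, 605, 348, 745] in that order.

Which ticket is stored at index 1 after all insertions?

605

213 hashes to 2; slot 2 is free -> place at 2.
605 hashes to 2, h2=6; 2 taken -> place at 1.
348 hashes to 1, h2=1; 1,2 taken -> place at 3.
745 hashes to 2, h2=2; 2 taken -> place at 4.
Table: [., 605, 213, 348, 745, ., .]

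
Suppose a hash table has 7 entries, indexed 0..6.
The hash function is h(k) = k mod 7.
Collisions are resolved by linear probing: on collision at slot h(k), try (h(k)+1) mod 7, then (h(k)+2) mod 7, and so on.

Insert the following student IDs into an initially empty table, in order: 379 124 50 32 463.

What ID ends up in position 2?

50

379: h=1 => slot 1
124: h=5 => slot 5
50: h=1, probe 1,2 => slot 2
32: h=4 => slot 4
463: h=1, probe 1,2,3 => slot 3
Table: [-, 379, 50, 463, 32, 124, -]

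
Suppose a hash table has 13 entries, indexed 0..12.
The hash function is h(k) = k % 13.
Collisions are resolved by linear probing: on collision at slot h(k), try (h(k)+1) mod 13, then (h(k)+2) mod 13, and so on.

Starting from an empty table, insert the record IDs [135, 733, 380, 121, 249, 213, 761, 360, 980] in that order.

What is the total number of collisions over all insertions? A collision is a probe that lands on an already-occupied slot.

9

Insert 135: h=5, slot 5 empty => index 5.
Insert 733: h=5, slot 5 occupied => index 6.
Insert 380: h=3, slot 3 empty => index 3.
Insert 121: h=4, slot 4 empty => index 4.
Insert 249: h=2, slot 2 empty => index 2.
Insert 213: h=5, slots 5,6 occupied => index 7.
Insert 761: h=7, slot 7 occupied => index 8.
Insert 360: h=9, slot 9 empty => index 9.
Insert 980: h=5, slots 5,6,7,8,9 occupied => index 10.
Table: [∅, ∅, 249, 380, 121, 135, 733, 213, 761, 360, 980, ∅, ∅]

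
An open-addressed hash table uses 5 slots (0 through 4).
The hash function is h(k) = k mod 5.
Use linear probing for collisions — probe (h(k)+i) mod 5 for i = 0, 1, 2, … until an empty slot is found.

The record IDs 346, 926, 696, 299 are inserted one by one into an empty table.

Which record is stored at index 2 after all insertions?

926

346 hashes to 1; slot 1 is free → place at 1.
926 hashes to 1; 1 taken → place at 2.
696 hashes to 1; 1,2 taken → place at 3.
299 hashes to 4; slot 4 is free → place at 4.
Table: [-, 346, 926, 696, 299]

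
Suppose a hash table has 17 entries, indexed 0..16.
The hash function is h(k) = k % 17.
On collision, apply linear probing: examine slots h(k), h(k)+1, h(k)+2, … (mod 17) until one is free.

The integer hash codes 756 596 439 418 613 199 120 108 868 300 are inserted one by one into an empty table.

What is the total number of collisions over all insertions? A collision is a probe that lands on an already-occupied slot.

756: h=8 → slot 8
596: h=1 → slot 1
439: h=14 → slot 14
418: h=10 → slot 10
613: h=1, probe 1,2 → slot 2
199: h=12 → slot 12
120: h=1, probe 1,2,3 → slot 3
108: h=6 → slot 6
868: h=1, probe 1,2,3,4 → slot 4
300: h=11 → slot 11
Table: [_, 596, 613, 120, 868, _, 108, _, 756, _, 418, 300, 199, _, 439, _, _]

6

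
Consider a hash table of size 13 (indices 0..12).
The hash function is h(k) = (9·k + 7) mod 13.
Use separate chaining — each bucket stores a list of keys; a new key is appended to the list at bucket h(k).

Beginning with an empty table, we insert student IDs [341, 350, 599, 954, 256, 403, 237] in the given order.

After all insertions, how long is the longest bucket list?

2

Insert 341: h=8, bucket 8 empty -> new chain.
Insert 350: h=11, bucket 11 empty -> new chain.
Insert 599: h=3, bucket 3 empty -> new chain.
Insert 954: h=0, bucket 0 empty -> new chain.
Insert 256: h=10, bucket 10 empty -> new chain.
Insert 403: h=7, bucket 7 empty -> new chain.
Insert 237: h=8, bucket 8 nonempty -> append to chain.
Final buckets:
0: 954
1: —
2: —
3: 599
4: —
5: —
6: —
7: 403
8: 341 -> 237
9: —
10: 256
11: 350
12: —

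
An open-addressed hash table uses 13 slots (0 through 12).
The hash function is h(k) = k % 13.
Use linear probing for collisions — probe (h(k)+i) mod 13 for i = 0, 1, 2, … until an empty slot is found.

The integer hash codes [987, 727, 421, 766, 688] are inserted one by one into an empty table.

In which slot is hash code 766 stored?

1

987: h=12 => slot 12
727: h=12, probe 12,0 => slot 0
421: h=5 => slot 5
766: h=12, probe 12,0,1 => slot 1
688: h=12, probe 12,0,1,2 => slot 2
Table: [727, 766, 688, -, -, 421, -, -, -, -, -, -, 987]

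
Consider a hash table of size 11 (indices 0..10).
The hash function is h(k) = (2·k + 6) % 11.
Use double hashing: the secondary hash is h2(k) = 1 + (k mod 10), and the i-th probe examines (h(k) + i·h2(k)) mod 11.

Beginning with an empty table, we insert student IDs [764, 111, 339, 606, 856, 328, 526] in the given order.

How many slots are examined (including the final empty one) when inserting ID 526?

4

764 hashes to 5; slot 5 is free → place at 5.
111 hashes to 8; slot 8 is free → place at 8.
339 hashes to 2; slot 2 is free → place at 2.
606 hashes to 8, h2=7; 8 taken → place at 4.
856 hashes to 2, h2=7; 2 taken → place at 9.
328 hashes to 2, h2=9; 2 taken → place at 0.
526 hashes to 2, h2=7; 2,9,5 taken → place at 1.
Table: [328, 526, 339, ∅, 606, 764, ∅, ∅, 111, 856, ∅]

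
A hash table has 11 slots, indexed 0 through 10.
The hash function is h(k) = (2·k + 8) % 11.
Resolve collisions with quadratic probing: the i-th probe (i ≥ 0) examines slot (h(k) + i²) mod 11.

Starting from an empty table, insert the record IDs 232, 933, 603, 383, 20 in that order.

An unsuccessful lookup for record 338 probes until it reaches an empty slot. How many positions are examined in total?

232 hashes to 10; slot 10 is free -> place at 10.
933 hashes to 4; slot 4 is free -> place at 4.
603 hashes to 4; 4 taken -> place at 5.
383 hashes to 4; 4,5 taken -> place at 8.
20 hashes to 4; 4,5,8 taken -> place at 2.
Table: [∅, ∅, 20, ∅, 933, 603, ∅, ∅, 383, ∅, 232]
Lookup 338: h=2, probe 2,3 → slot 3 empty, not found.

2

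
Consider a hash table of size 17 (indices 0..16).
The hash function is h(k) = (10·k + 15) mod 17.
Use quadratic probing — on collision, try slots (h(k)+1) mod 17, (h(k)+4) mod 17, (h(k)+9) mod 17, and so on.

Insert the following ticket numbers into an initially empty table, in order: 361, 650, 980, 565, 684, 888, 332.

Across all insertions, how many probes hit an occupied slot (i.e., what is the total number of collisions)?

361 hashes to 4; slot 4 is free => place at 4.
650 hashes to 4; 4 taken => place at 5.
980 hashes to 6; slot 6 is free => place at 6.
565 hashes to 4; 4,5 taken => place at 8.
684 hashes to 4; 4,5,8 taken => place at 13.
888 hashes to 4; 4,5,8,13 taken => place at 3.
332 hashes to 3; 3,4 taken => place at 7.
Table: [-, -, -, 888, 361, 650, 980, 332, 565, -, -, -, -, 684, -, -, -]

12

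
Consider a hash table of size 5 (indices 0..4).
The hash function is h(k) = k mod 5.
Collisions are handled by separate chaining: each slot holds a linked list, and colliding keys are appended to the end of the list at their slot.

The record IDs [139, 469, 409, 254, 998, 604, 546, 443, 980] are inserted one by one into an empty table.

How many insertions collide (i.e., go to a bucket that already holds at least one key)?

139 -> bucket 4
469 -> bucket 4 (collision)
409 -> bucket 4 (collision)
254 -> bucket 4 (collision)
998 -> bucket 3
604 -> bucket 4 (collision)
546 -> bucket 1
443 -> bucket 3 (collision)
980 -> bucket 0
Final buckets:
0: 980
1: 546
2: —
3: 998 -> 443
4: 139 -> 469 -> 409 -> 254 -> 604

5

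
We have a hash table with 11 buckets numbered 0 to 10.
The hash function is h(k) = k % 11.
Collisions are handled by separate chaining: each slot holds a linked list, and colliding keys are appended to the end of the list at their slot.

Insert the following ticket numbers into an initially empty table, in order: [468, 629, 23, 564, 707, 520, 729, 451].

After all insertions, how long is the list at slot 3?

468 → bucket 6
629 → bucket 2
23 → bucket 1
564 → bucket 3
707 → bucket 3 (collision)
520 → bucket 3 (collision)
729 → bucket 3 (collision)
451 → bucket 0
Final buckets:
0: 451
1: 23
2: 629
3: 564 -> 707 -> 520 -> 729
4: ∅
5: ∅
6: 468
7: ∅
8: ∅
9: ∅
10: ∅

4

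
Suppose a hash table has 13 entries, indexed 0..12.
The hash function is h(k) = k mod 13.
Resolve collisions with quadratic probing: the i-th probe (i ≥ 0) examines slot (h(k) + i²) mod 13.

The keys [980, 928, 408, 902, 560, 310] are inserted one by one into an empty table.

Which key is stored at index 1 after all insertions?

Insert 980: h=5, slot 5 empty -> index 5.
Insert 928: h=5, slot 5 occupied -> index 6.
Insert 408: h=5, slots 5,6 occupied -> index 9.
Insert 902: h=5, slots 5,6,9 occupied -> index 1.
Insert 560: h=1, slot 1 occupied -> index 2.
Insert 310: h=11, slot 11 empty -> index 11.
Table: [_, 902, 560, _, _, 980, 928, _, _, 408, _, 310, _]

902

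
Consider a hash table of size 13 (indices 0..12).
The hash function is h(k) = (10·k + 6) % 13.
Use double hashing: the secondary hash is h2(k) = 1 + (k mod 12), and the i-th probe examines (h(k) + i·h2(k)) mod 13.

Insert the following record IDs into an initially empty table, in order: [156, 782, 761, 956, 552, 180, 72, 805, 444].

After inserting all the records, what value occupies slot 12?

180

156: h=6 => slot 6
782: h=0 => slot 0
761: h=11 => slot 11
956: h=11, h2=9, probe 11,7 => slot 7
552: h=1 => slot 1
180: h=12 => slot 12
72: h=11, h2=1, probe 11,12,0,1,2 => slot 2
805: h=9 => slot 9
444: h=0, h2=1, probe 0,1,2,3 => slot 3
Table: [782, 552, 72, 444, -, -, 156, 956, -, 805, -, 761, 180]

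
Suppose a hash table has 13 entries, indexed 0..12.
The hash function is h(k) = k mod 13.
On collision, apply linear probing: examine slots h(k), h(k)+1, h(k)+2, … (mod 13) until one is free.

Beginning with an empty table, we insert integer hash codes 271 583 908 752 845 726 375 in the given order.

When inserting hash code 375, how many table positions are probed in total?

7

271 hashes to 11; slot 11 is free → place at 11.
583 hashes to 11; 11 taken → place at 12.
908 hashes to 11; 11,12 taken → place at 0.
752 hashes to 11; 11,12,0 taken → place at 1.
845 hashes to 0; 0,1 taken → place at 2.
726 hashes to 11; 11,12,0,1,2 taken → place at 3.
375 hashes to 11; 11,12,0,1,2,3 taken → place at 4.
Table: [908, 752, 845, 726, 375, _, _, _, _, _, _, 271, 583]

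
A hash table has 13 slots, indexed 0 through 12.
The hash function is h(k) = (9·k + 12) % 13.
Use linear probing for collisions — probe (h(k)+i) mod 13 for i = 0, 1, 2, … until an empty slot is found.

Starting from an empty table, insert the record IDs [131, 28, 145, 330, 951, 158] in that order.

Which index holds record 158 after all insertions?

131 hashes to 8; slot 8 is free → place at 8.
28 hashes to 4; slot 4 is free → place at 4.
145 hashes to 4; 4 taken → place at 5.
330 hashes to 5; 5 taken → place at 6.
951 hashes to 4; 4,5,6 taken → place at 7.
158 hashes to 4; 4,5,6,7,8 taken → place at 9.
Table: [-, -, -, -, 28, 145, 330, 951, 131, 158, -, -, -]

9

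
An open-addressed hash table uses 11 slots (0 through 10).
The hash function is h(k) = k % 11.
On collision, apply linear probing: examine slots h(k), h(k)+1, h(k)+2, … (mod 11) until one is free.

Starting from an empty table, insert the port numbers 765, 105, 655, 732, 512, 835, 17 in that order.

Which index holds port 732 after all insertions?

Insert 765: h=6, slot 6 empty → index 6.
Insert 105: h=6, slot 6 occupied → index 7.
Insert 655: h=6, slots 6,7 occupied → index 8.
Insert 732: h=6, slots 6,7,8 occupied → index 9.
Insert 512: h=6, slots 6,7,8,9 occupied → index 10.
Insert 835: h=10, slot 10 occupied → index 0.
Insert 17: h=6, slots 6,7,8,9,10,0 occupied → index 1.
Table: [835, 17, ∅, ∅, ∅, ∅, 765, 105, 655, 732, 512]

9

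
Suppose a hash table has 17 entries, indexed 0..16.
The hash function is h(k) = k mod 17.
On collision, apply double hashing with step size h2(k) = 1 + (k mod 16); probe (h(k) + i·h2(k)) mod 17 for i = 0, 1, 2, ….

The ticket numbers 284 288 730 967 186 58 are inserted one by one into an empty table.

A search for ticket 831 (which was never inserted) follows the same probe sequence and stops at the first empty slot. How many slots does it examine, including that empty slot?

Insert 284: h=12, slot 12 empty → index 12.
Insert 288: h=16, slot 16 empty → index 16.
Insert 730: h=16, h2=11, slot 16 occupied → index 10.
Insert 967: h=15, slot 15 empty → index 15.
Insert 186: h=16, h2=11, slots 16,10 occupied → index 4.
Insert 58: h=7, slot 7 empty → index 7.
Table: [., ., ., ., 186, ., ., 58, ., ., 730, ., 284, ., ., 967, 288]
Lookup 831: h=15, h2=16, probe 15,14 → slot 14 empty, not found.

2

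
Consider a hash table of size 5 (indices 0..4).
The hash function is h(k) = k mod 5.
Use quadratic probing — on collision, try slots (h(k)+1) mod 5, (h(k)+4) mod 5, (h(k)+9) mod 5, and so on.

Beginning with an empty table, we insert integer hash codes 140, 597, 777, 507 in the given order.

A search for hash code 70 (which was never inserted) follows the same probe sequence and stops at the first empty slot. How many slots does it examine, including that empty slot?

Insert 140: h=0, slot 0 empty => index 0.
Insert 597: h=2, slot 2 empty => index 2.
Insert 777: h=2, slot 2 occupied => index 3.
Insert 507: h=2, slots 2,3 occupied => index 1.
Table: [140, 507, 597, 777, .]
Lookup 70: h=0, probe 0,1,4 → slot 4 empty, not found.

3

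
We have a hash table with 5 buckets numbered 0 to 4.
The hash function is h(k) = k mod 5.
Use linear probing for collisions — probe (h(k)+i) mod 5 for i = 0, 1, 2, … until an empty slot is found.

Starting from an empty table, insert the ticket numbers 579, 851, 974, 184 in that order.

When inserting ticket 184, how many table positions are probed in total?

4

579: h=4 => slot 4
851: h=1 => slot 1
974: h=4, probe 4,0 => slot 0
184: h=4, probe 4,0,1,2 => slot 2
Table: [974, 851, 184, ., 579]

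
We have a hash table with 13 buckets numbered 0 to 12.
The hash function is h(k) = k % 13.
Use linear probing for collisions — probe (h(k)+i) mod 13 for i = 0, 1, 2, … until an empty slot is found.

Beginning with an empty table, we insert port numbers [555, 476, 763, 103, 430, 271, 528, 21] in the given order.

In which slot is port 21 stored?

2

555: h=9 => slot 9
476: h=8 => slot 8
763: h=9, probe 9,10 => slot 10
103: h=12 => slot 12
430: h=1 => slot 1
271: h=11 => slot 11
528: h=8, probe 8,9,10,11,12,0 => slot 0
21: h=8, probe 8,9,10,11,12,0,1,2 => slot 2
Table: [528, 430, 21, —, —, —, —, —, 476, 555, 763, 271, 103]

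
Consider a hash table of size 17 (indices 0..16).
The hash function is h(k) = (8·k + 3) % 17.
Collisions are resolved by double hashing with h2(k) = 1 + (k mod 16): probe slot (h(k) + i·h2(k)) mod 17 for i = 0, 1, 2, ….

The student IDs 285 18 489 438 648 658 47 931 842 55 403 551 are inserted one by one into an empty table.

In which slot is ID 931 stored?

9

285: h=5 => slot 5
18: h=11 => slot 11
489: h=5, h2=10, probe 5,15 => slot 15
438: h=5, h2=7, probe 5,12 => slot 12
648: h=2 => slot 2
658: h=14 => slot 14
47: h=5, h2=16, probe 5,4 => slot 4
931: h=5, h2=4, probe 5,9 => slot 9
842: h=7 => slot 7
55: h=1 => slot 1
403: h=14, h2=4, probe 14,1,5,9,13 => slot 13
551: h=8 => slot 8
Table: [—, 55, 648, —, 47, 285, —, 842, 551, 931, —, 18, 438, 403, 658, 489, —]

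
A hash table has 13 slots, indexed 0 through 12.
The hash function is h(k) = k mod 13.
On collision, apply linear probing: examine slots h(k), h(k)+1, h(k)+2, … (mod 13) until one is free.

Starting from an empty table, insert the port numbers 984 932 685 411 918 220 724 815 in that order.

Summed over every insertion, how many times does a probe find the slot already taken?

19

984 hashes to 9; slot 9 is free => place at 9.
932 hashes to 9; 9 taken => place at 10.
685 hashes to 9; 9,10 taken => place at 11.
411 hashes to 8; slot 8 is free => place at 8.
918 hashes to 8; 8,9,10,11 taken => place at 12.
220 hashes to 12; 12 taken => place at 0.
724 hashes to 9; 9,10,11,12,0 taken => place at 1.
815 hashes to 9; 9,10,11,12,0,1 taken => place at 2.
Table: [220, 724, 815, ., ., ., ., ., 411, 984, 932, 685, 918]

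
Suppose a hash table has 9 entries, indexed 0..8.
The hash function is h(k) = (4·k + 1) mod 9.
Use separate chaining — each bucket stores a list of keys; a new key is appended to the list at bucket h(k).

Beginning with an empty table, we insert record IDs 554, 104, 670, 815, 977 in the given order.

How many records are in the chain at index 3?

554 → bucket 3
104 → bucket 3 (collision)
670 → bucket 8
815 → bucket 3 (collision)
977 → bucket 3 (collision)
Final buckets:
0: -
1: -
2: -
3: 554 -> 104 -> 815 -> 977
4: -
5: -
6: -
7: -
8: 670

4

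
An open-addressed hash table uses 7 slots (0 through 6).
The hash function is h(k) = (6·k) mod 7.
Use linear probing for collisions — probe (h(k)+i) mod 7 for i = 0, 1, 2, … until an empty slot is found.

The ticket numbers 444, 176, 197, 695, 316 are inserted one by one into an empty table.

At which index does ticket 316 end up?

1

444: h=4 → slot 4
176: h=6 → slot 6
197: h=6, probe 6,0 → slot 0
695: h=5 → slot 5
316: h=6, probe 6,0,1 → slot 1
Table: [197, 316, _, _, 444, 695, 176]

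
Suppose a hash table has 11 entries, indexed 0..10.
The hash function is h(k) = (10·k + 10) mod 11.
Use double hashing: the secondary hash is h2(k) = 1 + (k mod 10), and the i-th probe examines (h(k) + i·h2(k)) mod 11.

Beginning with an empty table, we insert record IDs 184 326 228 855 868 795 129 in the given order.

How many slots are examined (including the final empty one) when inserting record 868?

Insert 184: h=2, slot 2 empty -> index 2.
Insert 326: h=3, slot 3 empty -> index 3.
Insert 228: h=2, h2=9, slot 2 occupied -> index 0.
Insert 855: h=2, h2=6, slot 2 occupied -> index 8.
Insert 868: h=0, h2=9, slot 0 occupied -> index 9.
Insert 795: h=7, slot 7 empty -> index 7.
Insert 129: h=2, h2=10, slot 2 occupied -> index 1.
Table: [228, 129, 184, 326, -, -, -, 795, 855, 868, -]

2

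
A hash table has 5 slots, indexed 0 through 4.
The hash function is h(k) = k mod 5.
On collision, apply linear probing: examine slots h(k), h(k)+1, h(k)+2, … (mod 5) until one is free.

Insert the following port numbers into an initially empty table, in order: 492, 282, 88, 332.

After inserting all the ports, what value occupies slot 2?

492 hashes to 2; slot 2 is free → place at 2.
282 hashes to 2; 2 taken → place at 3.
88 hashes to 3; 3 taken → place at 4.
332 hashes to 2; 2,3,4 taken → place at 0.
Table: [332, -, 492, 282, 88]

492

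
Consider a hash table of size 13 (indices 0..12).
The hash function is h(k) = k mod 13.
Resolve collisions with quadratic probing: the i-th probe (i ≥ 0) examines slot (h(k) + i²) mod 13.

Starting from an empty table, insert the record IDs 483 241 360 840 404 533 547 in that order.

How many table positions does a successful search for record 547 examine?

483 hashes to 2; slot 2 is free => place at 2.
241 hashes to 7; slot 7 is free => place at 7.
360 hashes to 9; slot 9 is free => place at 9.
840 hashes to 8; slot 8 is free => place at 8.
404 hashes to 1; slot 1 is free => place at 1.
533 hashes to 0; slot 0 is free => place at 0.
547 hashes to 1; 1,2 taken => place at 5.
Table: [533, 404, 483, -, -, 547, -, 241, 840, 360, -, -, -]
Lookup 547: h=1, probe 1,2,5 → found at 5.

3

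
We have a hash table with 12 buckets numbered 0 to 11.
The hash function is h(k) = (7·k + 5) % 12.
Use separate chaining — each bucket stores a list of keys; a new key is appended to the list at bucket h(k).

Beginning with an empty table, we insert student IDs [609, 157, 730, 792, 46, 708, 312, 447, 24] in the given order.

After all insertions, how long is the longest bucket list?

Insert 609: h=8, bucket 8 empty → new chain.
Insert 157: h=0, bucket 0 empty → new chain.
Insert 730: h=3, bucket 3 empty → new chain.
Insert 792: h=5, bucket 5 empty → new chain.
Insert 46: h=3, bucket 3 nonempty → append to chain.
Insert 708: h=5, bucket 5 nonempty → append to chain.
Insert 312: h=5, bucket 5 nonempty → append to chain.
Insert 447: h=2, bucket 2 empty → new chain.
Insert 24: h=5, bucket 5 nonempty → append to chain.
Final buckets:
0: 157
1: ∅
2: 447
3: 730 -> 46
4: ∅
5: 792 -> 708 -> 312 -> 24
6: ∅
7: ∅
8: 609
9: ∅
10: ∅
11: ∅

4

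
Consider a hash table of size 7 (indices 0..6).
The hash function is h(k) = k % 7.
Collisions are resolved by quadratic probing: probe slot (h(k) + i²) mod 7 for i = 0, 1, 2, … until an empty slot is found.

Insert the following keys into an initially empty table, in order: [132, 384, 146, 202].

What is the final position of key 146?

Insert 132: h=6, slot 6 empty → index 6.
Insert 384: h=6, slot 6 occupied → index 0.
Insert 146: h=6, slots 6,0 occupied → index 3.
Insert 202: h=6, slots 6,0,3 occupied → index 1.
Table: [384, 202, ∅, 146, ∅, ∅, 132]

3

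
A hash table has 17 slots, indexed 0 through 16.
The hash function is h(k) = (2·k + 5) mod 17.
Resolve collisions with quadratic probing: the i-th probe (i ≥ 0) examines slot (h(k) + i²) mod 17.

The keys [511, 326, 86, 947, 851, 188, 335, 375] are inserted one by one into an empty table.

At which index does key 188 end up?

6

511: h=7 => slot 7
326: h=11 => slot 11
86: h=7, probe 7,8 => slot 8
947: h=12 => slot 12
851: h=7, probe 7,8,11,16 => slot 16
188: h=7, probe 7,8,11,16,6 => slot 6
335: h=12, probe 12,13 => slot 13
375: h=7, probe 7,8,11,16,6,15 => slot 15
Table: [-, -, -, -, -, -, 188, 511, 86, -, -, 326, 947, 335, -, 375, 851]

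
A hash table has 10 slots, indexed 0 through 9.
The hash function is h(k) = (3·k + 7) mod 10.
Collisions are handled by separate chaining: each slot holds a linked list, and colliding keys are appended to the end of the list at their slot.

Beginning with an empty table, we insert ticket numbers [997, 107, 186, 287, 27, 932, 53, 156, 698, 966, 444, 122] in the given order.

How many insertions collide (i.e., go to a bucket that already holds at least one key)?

6

997 → bucket 8
107 → bucket 8 (collision)
186 → bucket 5
287 → bucket 8 (collision)
27 → bucket 8 (collision)
932 → bucket 3
53 → bucket 6
156 → bucket 5 (collision)
698 → bucket 1
966 → bucket 5 (collision)
444 → bucket 9
122 → bucket 3 (collision)
Final buckets:
0: ∅
1: 698
2: ∅
3: 932 -> 122
4: ∅
5: 186 -> 156 -> 966
6: 53
7: ∅
8: 997 -> 107 -> 287 -> 27
9: 444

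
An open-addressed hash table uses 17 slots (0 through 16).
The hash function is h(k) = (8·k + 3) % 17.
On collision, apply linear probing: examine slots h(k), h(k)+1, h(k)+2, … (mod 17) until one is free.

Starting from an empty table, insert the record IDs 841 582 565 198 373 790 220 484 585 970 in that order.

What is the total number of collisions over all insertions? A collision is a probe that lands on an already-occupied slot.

7

841: h=16 → slot 16
582: h=1 → slot 1
565: h=1, probe 1,2 → slot 2
198: h=6 → slot 6
373: h=12 → slot 12
790: h=16, probe 16,0 → slot 0
220: h=12, probe 12,13 → slot 13
484: h=16, probe 16,0,1,2,3 → slot 3
585: h=8 → slot 8
970: h=11 → slot 11
Table: [790, 582, 565, 484, ∅, ∅, 198, ∅, 585, ∅, ∅, 970, 373, 220, ∅, ∅, 841]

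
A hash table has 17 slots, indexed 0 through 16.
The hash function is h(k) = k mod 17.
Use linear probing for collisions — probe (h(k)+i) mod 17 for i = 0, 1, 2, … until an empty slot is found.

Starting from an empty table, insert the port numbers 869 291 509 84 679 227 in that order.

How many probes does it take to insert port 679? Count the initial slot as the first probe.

869: h=2 → slot 2
291: h=2, probe 2,3 → slot 3
509: h=16 → slot 16
84: h=16, probe 16,0 → slot 0
679: h=16, probe 16,0,1 → slot 1
227: h=6 → slot 6
Table: [84, 679, 869, 291, _, _, 227, _, _, _, _, _, _, _, _, _, 509]

3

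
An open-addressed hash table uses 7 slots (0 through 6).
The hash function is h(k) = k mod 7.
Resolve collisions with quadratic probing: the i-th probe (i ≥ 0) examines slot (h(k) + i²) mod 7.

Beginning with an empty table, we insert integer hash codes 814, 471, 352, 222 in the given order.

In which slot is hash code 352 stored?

Insert 814: h=2, slot 2 empty -> index 2.
Insert 471: h=2, slot 2 occupied -> index 3.
Insert 352: h=2, slots 2,3 occupied -> index 6.
Insert 222: h=5, slot 5 empty -> index 5.
Table: [-, -, 814, 471, -, 222, 352]

6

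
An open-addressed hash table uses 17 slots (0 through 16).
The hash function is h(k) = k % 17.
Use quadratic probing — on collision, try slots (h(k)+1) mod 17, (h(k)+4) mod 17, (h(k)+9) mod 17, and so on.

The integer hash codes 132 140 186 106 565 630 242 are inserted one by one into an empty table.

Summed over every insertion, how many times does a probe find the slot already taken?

Insert 132: h=13, slot 13 empty -> index 13.
Insert 140: h=4, slot 4 empty -> index 4.
Insert 186: h=16, slot 16 empty -> index 16.
Insert 106: h=4, slot 4 occupied -> index 5.
Insert 565: h=4, slots 4,5 occupied -> index 8.
Insert 630: h=1, slot 1 empty -> index 1.
Insert 242: h=4, slots 4,5,8,13 occupied -> index 3.
Table: [_, 630, _, 242, 140, 106, _, _, 565, _, _, _, _, 132, _, _, 186]

7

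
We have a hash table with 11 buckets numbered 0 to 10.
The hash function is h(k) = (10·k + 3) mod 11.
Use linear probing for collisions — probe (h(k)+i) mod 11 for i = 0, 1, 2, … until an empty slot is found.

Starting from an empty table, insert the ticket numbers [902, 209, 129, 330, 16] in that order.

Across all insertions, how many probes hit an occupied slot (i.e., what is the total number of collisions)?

Insert 902: h=3, slot 3 empty -> index 3.
Insert 209: h=3, slot 3 occupied -> index 4.
Insert 129: h=6, slot 6 empty -> index 6.
Insert 330: h=3, slots 3,4 occupied -> index 5.
Insert 16: h=9, slot 9 empty -> index 9.
Table: [—, —, —, 902, 209, 330, 129, —, —, 16, —]

3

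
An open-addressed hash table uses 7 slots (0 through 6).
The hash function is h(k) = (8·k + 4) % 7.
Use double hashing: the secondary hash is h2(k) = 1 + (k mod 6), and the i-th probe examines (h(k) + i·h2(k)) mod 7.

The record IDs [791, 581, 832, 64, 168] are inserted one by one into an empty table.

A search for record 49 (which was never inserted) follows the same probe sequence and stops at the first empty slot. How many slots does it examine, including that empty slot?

6

791 hashes to 4; slot 4 is free → place at 4.
581 hashes to 4, h2=6; 4 taken → place at 3.
832 hashes to 3, h2=5; 3 taken → place at 1.
64 hashes to 5; slot 5 is free → place at 5.
168 hashes to 4, h2=1; 4,5 taken → place at 6.
Table: [—, 832, —, 581, 791, 64, 168]
Lookup 49: h=4, h2=2, probe 4,6,1,3,5,0 → slot 0 empty, not found.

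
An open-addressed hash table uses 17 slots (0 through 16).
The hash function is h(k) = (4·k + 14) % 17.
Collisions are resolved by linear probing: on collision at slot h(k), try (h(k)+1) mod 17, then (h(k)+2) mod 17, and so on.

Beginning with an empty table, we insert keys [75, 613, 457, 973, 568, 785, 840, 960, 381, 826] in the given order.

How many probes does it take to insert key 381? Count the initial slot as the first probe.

7

75: h=8 => slot 8
613: h=1 => slot 1
457: h=6 => slot 6
973: h=13 => slot 13
568: h=8, probe 8,9 => slot 9
785: h=9, probe 9,10 => slot 10
840: h=8, probe 8,9,10,11 => slot 11
960: h=12 => slot 12
381: h=8, probe 8,9,10,11,12,13,14 => slot 14
826: h=3 => slot 3
Table: [∅, 613, ∅, 826, ∅, ∅, 457, ∅, 75, 568, 785, 840, 960, 973, 381, ∅, ∅]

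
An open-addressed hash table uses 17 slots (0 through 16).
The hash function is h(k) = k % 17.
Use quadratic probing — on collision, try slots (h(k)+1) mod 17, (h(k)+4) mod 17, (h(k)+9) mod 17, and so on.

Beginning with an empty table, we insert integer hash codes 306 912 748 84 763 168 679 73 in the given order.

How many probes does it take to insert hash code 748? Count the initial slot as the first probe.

2

306 hashes to 0; slot 0 is free → place at 0.
912 hashes to 11; slot 11 is free → place at 11.
748 hashes to 0; 0 taken → place at 1.
84 hashes to 16; slot 16 is free → place at 16.
763 hashes to 15; slot 15 is free → place at 15.
168 hashes to 15; 15,16 taken → place at 2.
679 hashes to 16; 16,0 taken → place at 3.
73 hashes to 5; slot 5 is free → place at 5.
Table: [306, 748, 168, 679, _, 73, _, _, _, _, _, 912, _, _, _, 763, 84]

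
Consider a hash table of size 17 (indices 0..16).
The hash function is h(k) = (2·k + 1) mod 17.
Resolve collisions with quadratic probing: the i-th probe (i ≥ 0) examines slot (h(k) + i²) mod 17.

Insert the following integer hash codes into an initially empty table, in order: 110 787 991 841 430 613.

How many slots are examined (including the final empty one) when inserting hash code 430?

Insert 110: h=0, slot 0 empty => index 0.
Insert 787: h=11, slot 11 empty => index 11.
Insert 991: h=11, slot 11 occupied => index 12.
Insert 841: h=0, slot 0 occupied => index 1.
Insert 430: h=11, slots 11,12 occupied => index 15.
Insert 613: h=3, slot 3 empty => index 3.
Table: [110, 841, _, 613, _, _, _, _, _, _, _, 787, 991, _, _, 430, _]

3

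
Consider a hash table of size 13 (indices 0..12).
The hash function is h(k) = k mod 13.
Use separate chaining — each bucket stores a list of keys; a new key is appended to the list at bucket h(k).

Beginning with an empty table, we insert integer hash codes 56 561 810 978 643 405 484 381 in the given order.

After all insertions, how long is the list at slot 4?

3

Insert 56: h=4, bucket 4 empty -> new chain.
Insert 561: h=2, bucket 2 empty -> new chain.
Insert 810: h=4, bucket 4 nonempty -> append to chain.
Insert 978: h=3, bucket 3 empty -> new chain.
Insert 643: h=6, bucket 6 empty -> new chain.
Insert 405: h=2, bucket 2 nonempty -> append to chain.
Insert 484: h=3, bucket 3 nonempty -> append to chain.
Insert 381: h=4, bucket 4 nonempty -> append to chain.
Final buckets:
0: .
1: .
2: 561 -> 405
3: 978 -> 484
4: 56 -> 810 -> 381
5: .
6: 643
7: .
8: .
9: .
10: .
11: .
12: .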